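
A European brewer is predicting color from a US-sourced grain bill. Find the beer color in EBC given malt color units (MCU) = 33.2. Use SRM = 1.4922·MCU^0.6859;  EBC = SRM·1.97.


SRM = 1.4922·33.2^0.6859 = 16.4883
EBC = 16.4883·1.97

32.4819 EBC


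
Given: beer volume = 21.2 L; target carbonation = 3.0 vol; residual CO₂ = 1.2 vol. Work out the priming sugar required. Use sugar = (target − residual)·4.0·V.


sugar = (3.0 − 1.2)·4.0·21.2

152.6400 g


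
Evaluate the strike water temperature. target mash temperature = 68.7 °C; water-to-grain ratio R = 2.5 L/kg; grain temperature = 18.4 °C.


T_strike = (0.41/R)·(T_mash − T_grain) + T_mash
T_strike = (0.41/2.5)·(68.7 − 18.4) + 68.7

76.9492 °C


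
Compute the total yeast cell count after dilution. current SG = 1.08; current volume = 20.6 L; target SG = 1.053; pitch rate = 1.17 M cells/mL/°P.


V_w = V·((SG_c−1)/(SG_t−1)−1);  °P = 259 − 259/SG_t;  cells = rate·(V+V_w)·°P
V_w = 20.6·((1.08−1)/(1.053−1)−1) = 10.4943
V_final = 20.6 + 10.4943 = 31.0943
°P = 259 − 259/1.053 = 13.0361
cells = 1.17·31.0943·13.0361

474.2578 billion cells


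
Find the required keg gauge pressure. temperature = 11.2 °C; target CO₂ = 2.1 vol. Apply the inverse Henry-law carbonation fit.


psi = vols/(0.01821 + 0.09011·e^(−0.04·T)) − 14.695
psi = 2.1/(0.01821 + 0.09011·e^(−0.04·11.2)) − 14.695

13.0162 psi


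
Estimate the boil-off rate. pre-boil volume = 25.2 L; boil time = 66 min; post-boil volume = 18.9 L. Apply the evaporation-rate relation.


rate = (V_pre − V_post) / (t_min/60)
rate = (25.2 − 18.9) / (66/60)

5.7273 L/hr


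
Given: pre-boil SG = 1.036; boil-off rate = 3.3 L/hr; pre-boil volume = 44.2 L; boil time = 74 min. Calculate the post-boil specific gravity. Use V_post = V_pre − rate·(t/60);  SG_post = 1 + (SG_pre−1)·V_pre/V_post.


V_post = 44.2 − 3.3·(74/60) = 40.1300
SG_post = 1 + (1.036 − 1)·44.2/40.1300

1.0397


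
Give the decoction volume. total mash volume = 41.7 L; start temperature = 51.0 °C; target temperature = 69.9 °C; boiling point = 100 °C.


V_dec = V_total·(T_target − T_start)/(T_boil − T_start)
V_dec = 41.7·(69.9 − 51.0)/(100 − 51.0)

16.0843 L


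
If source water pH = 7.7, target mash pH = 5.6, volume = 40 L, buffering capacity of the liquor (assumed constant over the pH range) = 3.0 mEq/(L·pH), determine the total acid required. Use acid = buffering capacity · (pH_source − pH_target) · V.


acid = 3.0 · (7.7 − 5.6) · 40

252.0000 mEq


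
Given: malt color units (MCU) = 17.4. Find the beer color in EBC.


SRM = 1.4922·MCU^0.6859;  EBC = SRM·1.97
SRM = 1.4922·17.4^0.6859 = 10.5857
EBC = 10.5857·1.97

20.8538 EBC


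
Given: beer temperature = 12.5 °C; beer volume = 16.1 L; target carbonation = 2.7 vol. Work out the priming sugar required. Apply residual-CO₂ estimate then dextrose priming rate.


residual = 14.695·(0.01821 + 0.09011·e^(−0.04·T));  sugar = (target − residual)·4.0·V
residual = 14.695·(0.01821 + 0.09011·e^(−0.04·12.5)) = 1.0707
sugar = (2.7 − 1.0707)·4.0·16.1

104.9241 g


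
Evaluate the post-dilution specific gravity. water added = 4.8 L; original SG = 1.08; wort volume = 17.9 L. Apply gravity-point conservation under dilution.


SG_new = 1 + (SG_old − 1)·V_old/(V_old + V_water)
pts = (1.08 − 1)·1000·17.9/(17.9 + 4.8) = 63.0837
SG_new = 1 + 63.0837/1000

1.0631


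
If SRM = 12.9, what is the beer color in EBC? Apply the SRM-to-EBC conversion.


EBC = SRM · 1.97
EBC = 12.9 · 1.97

25.4130 EBC


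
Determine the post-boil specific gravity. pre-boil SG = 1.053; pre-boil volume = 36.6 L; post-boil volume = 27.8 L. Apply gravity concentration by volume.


SG_post = 1 + (SG_pre − 1)·V_pre/V_post
pts_pre = (1.053 − 1)·1000 = 53.0000
pts_post = 53.0000·36.6/27.8 = 69.7770
SG_post = 1 + 69.7770/1000

1.0698


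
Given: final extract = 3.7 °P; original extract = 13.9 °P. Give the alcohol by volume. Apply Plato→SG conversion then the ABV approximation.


SG = 259/(259 − P);  ABV = (OG − FG)·131.25
OG = 259/(259 − 13.9) = 1.0567
FG = 259/(259 − 3.7) = 1.0145
ABV = (1.0567 − 1.0145)·131.25

5.5412 % ABV


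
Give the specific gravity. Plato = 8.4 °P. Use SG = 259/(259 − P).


SG = 259/(259 − 8.4)

1.0335


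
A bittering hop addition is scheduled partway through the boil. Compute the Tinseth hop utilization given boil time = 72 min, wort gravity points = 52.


U = 1.65·0.000125^(GP/1000) · (1 − e^(−0.04·t))/4.15
bigness = 1.65·0.000125^(52/1000) = 1.0340
boil_factor = (1 − e^(−0.04·72))/4.15 = 0.2274
U = 1.0340 · 0.2274

0.2352


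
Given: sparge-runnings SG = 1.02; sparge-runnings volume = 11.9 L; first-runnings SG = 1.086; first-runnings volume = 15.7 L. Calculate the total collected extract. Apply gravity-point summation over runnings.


total = Σ (SG_i − 1)·1000·V_i
first = (1.086 − 1)·1000·15.7 = 1350.2000
sparge = (1.02 − 1)·1000·11.9 = 238.0000
total = 1350.2000 + 238.0000

1588.2000 gravity·L


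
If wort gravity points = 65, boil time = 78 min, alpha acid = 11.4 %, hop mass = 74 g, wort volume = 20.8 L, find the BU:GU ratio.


U = 1.65·0.000125^(GP/1000)·(1−e^(−0.04t))/4.15;  IBU = (α/100)·m·U·1000/V;  BU:GU = IBU/GP
U = 1.65·0.000125^(65/1000)·(1−e^(−0.04·78))/4.15 = 0.2119
IBU = (11.4/100)·74·0.2119·1000/20.8 = 85.9399
BU:GU = 85.9399/65

1.3222


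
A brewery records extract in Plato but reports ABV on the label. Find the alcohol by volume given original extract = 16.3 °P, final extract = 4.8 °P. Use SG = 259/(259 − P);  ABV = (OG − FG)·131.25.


OG = 259/(259 − 16.3) = 1.0672
FG = 259/(259 − 4.8) = 1.0189
ABV = (1.0672 − 1.0189)·131.25

6.3365 % ABV


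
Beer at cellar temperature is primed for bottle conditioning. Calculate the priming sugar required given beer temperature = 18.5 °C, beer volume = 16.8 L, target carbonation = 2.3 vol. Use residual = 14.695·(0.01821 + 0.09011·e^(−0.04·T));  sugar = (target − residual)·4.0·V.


residual = 14.695·(0.01821 + 0.09011·e^(−0.04·18.5)) = 0.8994
sugar = (2.3 − 0.8994)·4.0·16.8

94.1221 g


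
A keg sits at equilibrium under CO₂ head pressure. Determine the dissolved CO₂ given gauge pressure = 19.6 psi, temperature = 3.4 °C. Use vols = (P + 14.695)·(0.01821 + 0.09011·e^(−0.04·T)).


vols = (19.6 + 14.695)·(0.01821 + 0.09011·e^(−0.04·3.4))

3.3219 volumes


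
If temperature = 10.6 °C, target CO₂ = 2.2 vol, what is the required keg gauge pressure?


psi = vols/(0.01821 + 0.09011·e^(−0.04·T)) − 14.695
psi = 2.2/(0.01821 + 0.09011·e^(−0.04·10.6)) − 14.695

13.8097 psi


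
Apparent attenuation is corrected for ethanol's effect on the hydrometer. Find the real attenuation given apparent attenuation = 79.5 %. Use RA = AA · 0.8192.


RA = 79.5 · 0.8192

65.1264 %


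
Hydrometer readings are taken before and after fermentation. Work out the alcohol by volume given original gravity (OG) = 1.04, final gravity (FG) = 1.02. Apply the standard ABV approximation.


ABV = (OG − FG) · 131.25
ABV = (1.04 − 1.02) · 131.25

2.6250 % ABV


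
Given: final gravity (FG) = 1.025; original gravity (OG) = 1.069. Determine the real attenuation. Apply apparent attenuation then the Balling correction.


AA = (OG−FG)/(OG−1)·100;  RA = AA·0.8192
AA = (1.069 − 1.025)/(1.069 − 1)·100 = 63.7681
RA = 63.7681·0.8192

52.2388 %


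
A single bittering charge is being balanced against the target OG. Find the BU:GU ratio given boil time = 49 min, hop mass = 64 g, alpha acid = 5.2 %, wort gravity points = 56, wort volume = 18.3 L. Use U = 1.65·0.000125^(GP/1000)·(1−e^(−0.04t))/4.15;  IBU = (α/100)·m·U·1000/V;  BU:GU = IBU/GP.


U = 1.65·0.000125^(56/1000)·(1−e^(−0.04·49))/4.15 = 0.2065
IBU = (5.2/100)·64·0.2065·1000/18.3 = 37.5543
BU:GU = 37.5543/56

0.6706


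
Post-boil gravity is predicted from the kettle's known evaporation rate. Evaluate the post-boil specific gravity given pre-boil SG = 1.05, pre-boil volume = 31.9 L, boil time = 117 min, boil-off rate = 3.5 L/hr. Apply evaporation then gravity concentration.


V_post = V_pre − rate·(t/60);  SG_post = 1 + (SG_pre−1)·V_pre/V_post
V_post = 31.9 − 3.5·(117/60) = 25.0750
SG_post = 1 + (1.05 − 1)·31.9/25.0750

1.0636


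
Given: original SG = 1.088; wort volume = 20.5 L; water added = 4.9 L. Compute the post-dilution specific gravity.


SG_new = 1 + (SG_old − 1)·V_old/(V_old + V_water)
pts = (1.088 − 1)·1000·20.5/(20.5 + 4.9) = 71.0236
SG_new = 1 + 71.0236/1000

1.0710


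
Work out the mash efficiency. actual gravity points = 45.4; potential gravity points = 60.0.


efficiency = actual / potential × 100
efficiency = 45.4 / 60.0 × 100

75.6667 %


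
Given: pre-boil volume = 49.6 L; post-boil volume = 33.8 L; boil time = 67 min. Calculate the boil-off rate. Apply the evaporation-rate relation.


rate = (V_pre − V_post) / (t_min/60)
rate = (49.6 − 33.8) / (67/60)

14.1493 L/hr


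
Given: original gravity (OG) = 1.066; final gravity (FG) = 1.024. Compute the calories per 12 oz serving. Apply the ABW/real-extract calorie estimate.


ABW = (OG−FG)·131.25·0.79/FG;  °P = 259 − 259/SG (for OG→OE and FG→AE);  RE = 0.1808·OE + 0.8192·AE;  Cal = (6.9·ABW + 4·(RE−0.1))·FG·3.55
ABW = (1.066 − 1.024)·131.25·0.79/1.024 = 4.2528
OE = 259 − 259/1.066 = 16.0356 °P
AE = 259 − 259/1.024 = 6.0703 °P
RE = 0.1808·16.0356 + 0.8192·6.0703 = 7.8720 °P
Cal = (6.9·4.2528 + 4·(7.8720−0.1))·1.024·3.55

219.6844 kcal


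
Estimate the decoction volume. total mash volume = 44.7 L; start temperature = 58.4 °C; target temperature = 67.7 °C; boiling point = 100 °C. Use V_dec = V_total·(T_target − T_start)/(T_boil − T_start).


V_dec = 44.7·(67.7 − 58.4)/(100 − 58.4)

9.9930 L


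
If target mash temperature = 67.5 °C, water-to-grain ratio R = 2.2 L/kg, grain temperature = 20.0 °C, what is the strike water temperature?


T_strike = (0.41/R)·(T_mash − T_grain) + T_mash
T_strike = (0.41/2.2)·(67.5 − 20.0) + 67.5

76.3523 °C


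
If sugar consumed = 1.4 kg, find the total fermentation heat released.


Q = m_sugar · 590 kJ/kg
Q = 1.4 · 590

826.0000 kJ


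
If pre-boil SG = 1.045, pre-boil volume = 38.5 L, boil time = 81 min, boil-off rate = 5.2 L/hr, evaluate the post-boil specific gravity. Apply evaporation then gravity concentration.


V_post = V_pre − rate·(t/60);  SG_post = 1 + (SG_pre−1)·V_pre/V_post
V_post = 38.5 − 5.2·(81/60) = 31.4800
SG_post = 1 + (1.045 − 1)·38.5/31.4800

1.0550


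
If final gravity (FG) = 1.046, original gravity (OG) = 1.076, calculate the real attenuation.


AA = (OG−FG)/(OG−1)·100;  RA = AA·0.8192
AA = (1.076 − 1.046)/(1.076 − 1)·100 = 39.4737
RA = 39.4737·0.8192

32.3368 %


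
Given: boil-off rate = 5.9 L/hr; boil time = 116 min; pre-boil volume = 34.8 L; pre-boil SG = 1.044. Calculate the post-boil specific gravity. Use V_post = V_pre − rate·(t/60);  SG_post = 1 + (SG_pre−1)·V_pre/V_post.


V_post = 34.8 − 5.9·(116/60) = 23.3933
SG_post = 1 + (1.044 − 1)·34.8/23.3933

1.0655


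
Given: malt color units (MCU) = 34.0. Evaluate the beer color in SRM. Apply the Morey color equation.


SRM = 1.4922 · MCU^0.6859
SRM = 1.4922 · 34.0^0.6859

16.7598 SRM


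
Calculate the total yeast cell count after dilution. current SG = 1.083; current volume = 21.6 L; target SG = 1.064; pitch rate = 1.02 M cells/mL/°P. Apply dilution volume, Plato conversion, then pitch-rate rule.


V_w = V·((SG_c−1)/(SG_t−1)−1);  °P = 259 − 259/SG_t;  cells = rate·(V+V_w)·°P
V_w = 21.6·((1.083−1)/(1.064−1)−1) = 6.4125
V_final = 21.6 + 6.4125 = 28.0125
°P = 259 − 259/1.064 = 15.5789
cells = 1.02·28.0125·15.5789

445.1334 billion cells


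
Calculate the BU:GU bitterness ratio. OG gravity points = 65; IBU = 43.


BU:GU = IBU / OG_points
BU:GU = 43 / 65

0.6615


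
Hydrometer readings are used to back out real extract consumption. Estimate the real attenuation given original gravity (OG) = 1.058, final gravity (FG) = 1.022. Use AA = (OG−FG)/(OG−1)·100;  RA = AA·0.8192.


AA = (1.058 − 1.022)/(1.058 − 1)·100 = 62.0690
RA = 62.0690·0.8192

50.8469 %


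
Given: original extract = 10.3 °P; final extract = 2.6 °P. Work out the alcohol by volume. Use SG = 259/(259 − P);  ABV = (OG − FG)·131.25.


OG = 259/(259 − 10.3) = 1.0414
FG = 259/(259 − 2.6) = 1.0101
ABV = (1.0414 − 1.0101)·131.25

4.1048 % ABV


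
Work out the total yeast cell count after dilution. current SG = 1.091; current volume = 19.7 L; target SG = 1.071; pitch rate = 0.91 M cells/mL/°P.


V_w = V·((SG_c−1)/(SG_t−1)−1);  °P = 259 − 259/SG_t;  cells = rate·(V+V_w)·°P
V_w = 19.7·((1.091−1)/(1.071−1)−1) = 5.5493
V_final = 19.7 + 5.5493 = 25.2493
°P = 259 − 259/1.071 = 17.1699
cells = 0.91·25.2493·17.1699

394.5112 billion cells


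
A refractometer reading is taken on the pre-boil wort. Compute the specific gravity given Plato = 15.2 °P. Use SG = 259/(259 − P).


SG = 259/(259 − 15.2)

1.0623


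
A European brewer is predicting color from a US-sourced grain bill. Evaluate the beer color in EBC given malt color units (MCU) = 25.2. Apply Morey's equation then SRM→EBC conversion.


SRM = 1.4922·MCU^0.6859;  EBC = SRM·1.97
SRM = 1.4922·25.2^0.6859 = 13.6473
EBC = 13.6473·1.97

26.8852 EBC


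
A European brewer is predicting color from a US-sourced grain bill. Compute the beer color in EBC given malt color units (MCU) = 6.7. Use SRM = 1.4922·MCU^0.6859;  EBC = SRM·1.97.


SRM = 1.4922·6.7^0.6859 = 5.5009
EBC = 5.5009·1.97

10.8367 EBC


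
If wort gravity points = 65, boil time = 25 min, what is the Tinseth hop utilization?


U = 1.65·0.000125^(GP/1000) · (1 − e^(−0.04·t))/4.15
bigness = 1.65·0.000125^(65/1000) = 0.9200
boil_factor = (1 − e^(−0.04·25))/4.15 = 0.1523
U = 0.9200 · 0.1523

0.1401


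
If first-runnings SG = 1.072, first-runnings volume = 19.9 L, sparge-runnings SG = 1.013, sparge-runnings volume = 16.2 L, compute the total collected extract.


total = Σ (SG_i − 1)·1000·V_i
first = (1.072 − 1)·1000·19.9 = 1432.8000
sparge = (1.013 − 1)·1000·16.2 = 210.6000
total = 1432.8000 + 210.6000

1643.4000 gravity·L


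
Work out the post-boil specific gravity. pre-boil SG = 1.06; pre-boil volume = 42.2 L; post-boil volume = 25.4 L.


SG_post = 1 + (SG_pre − 1)·V_pre/V_post
pts_pre = (1.06 − 1)·1000 = 60.0000
pts_post = 60.0000·42.2/25.4 = 99.6850
SG_post = 1 + 99.6850/1000

1.0997


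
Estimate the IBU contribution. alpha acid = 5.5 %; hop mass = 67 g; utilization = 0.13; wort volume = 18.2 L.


IBU = (α/100)·mass·U·1000 / V
IBU = (5.5/100)·67·0.13·1000 / 18.2

26.3214 IBU


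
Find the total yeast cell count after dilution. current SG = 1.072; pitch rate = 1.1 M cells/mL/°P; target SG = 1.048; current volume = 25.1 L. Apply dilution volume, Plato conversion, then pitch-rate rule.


V_w = V·((SG_c−1)/(SG_t−1)−1);  °P = 259 − 259/SG_t;  cells = rate·(V+V_w)·°P
V_w = 25.1·((1.072−1)/(1.048−1)−1) = 12.5500
V_final = 25.1 + 12.5500 = 37.6500
°P = 259 − 259/1.048 = 11.8626
cells = 1.1·37.6500·11.8626

491.2894 billion cells


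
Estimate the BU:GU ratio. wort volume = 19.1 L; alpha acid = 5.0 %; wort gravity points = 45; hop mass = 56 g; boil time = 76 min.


U = 1.65·0.000125^(GP/1000)·(1−e^(−0.04t))/4.15;  IBU = (α/100)·m·U·1000/V;  BU:GU = IBU/GP
U = 1.65·0.000125^(45/1000)·(1−e^(−0.04·76))/4.15 = 0.2526
IBU = (5.0/100)·56·0.2526·1000/19.1 = 37.0368
BU:GU = 37.0368/45

0.8230


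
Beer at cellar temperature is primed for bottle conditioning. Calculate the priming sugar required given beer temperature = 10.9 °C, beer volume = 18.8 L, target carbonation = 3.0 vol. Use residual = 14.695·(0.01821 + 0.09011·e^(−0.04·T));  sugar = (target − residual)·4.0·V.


residual = 14.695·(0.01821 + 0.09011·e^(−0.04·10.9)) = 1.1238
sugar = (3.0 − 1.1238)·4.0·18.8

141.0883 g


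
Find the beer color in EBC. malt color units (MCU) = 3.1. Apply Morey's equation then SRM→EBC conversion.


SRM = 1.4922·MCU^0.6859;  EBC = SRM·1.97
SRM = 1.4922·3.1^0.6859 = 3.2423
EBC = 3.2423·1.97

6.3873 EBC


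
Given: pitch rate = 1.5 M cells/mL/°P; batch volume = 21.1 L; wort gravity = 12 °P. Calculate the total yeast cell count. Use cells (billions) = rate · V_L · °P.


cells = 1.5 · 21.1 · 12

379.8000 billion cells


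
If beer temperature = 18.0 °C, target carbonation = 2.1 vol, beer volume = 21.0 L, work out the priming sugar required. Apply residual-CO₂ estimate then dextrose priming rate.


residual = 14.695·(0.01821 + 0.09011·e^(−0.04·T));  sugar = (target − residual)·4.0·V
residual = 14.695·(0.01821 + 0.09011·e^(−0.04·18.0)) = 0.9121
sugar = (2.1 − 0.9121)·4.0·21.0

99.7805 g


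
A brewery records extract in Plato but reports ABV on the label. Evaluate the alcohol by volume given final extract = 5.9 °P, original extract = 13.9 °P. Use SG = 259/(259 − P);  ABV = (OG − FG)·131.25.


OG = 259/(259 − 13.9) = 1.0567
FG = 259/(259 − 5.9) = 1.0233
ABV = (1.0567 − 1.0233)·131.25

4.3838 % ABV


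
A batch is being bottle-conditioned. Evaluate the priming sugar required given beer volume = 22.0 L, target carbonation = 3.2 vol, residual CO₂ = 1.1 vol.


sugar = (target − residual)·4.0·V
sugar = (3.2 − 1.1)·4.0·22.0

184.8000 g


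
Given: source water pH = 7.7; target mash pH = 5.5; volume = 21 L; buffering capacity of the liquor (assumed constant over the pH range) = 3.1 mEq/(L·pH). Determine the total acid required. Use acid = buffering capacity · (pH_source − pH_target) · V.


acid = 3.1 · (7.7 − 5.5) · 21

143.2200 mEq


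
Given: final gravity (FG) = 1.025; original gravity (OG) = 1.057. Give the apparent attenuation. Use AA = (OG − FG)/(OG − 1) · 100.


AA = (1.057 − 1.025)/(1.057 − 1) · 100

56.1404 %


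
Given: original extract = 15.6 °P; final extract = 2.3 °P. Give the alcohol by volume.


SG = 259/(259 − P);  ABV = (OG − FG)·131.25
OG = 259/(259 − 15.6) = 1.0641
FG = 259/(259 − 2.3) = 1.0090
ABV = (1.0641 − 1.0090)·131.25

7.2361 % ABV


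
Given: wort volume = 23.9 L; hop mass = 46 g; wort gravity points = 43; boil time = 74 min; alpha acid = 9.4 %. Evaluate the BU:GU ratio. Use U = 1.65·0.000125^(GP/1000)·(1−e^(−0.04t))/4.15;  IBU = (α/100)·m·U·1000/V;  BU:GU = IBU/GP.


U = 1.65·0.000125^(43/1000)·(1−e^(−0.04·74))/4.15 = 0.2561
IBU = (9.4/100)·46·0.2561·1000/23.9 = 46.3428
BU:GU = 46.3428/43

1.0777


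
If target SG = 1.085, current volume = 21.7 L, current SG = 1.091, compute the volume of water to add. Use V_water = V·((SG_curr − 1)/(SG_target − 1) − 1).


V_water = 21.7·((1.091 − 1)/(1.085 − 1) − 1)

1.5318 L


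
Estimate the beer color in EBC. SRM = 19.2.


EBC = SRM · 1.97
EBC = 19.2 · 1.97

37.8240 EBC


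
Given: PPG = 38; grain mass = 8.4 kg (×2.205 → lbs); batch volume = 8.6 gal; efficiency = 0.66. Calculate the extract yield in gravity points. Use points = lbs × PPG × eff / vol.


lbs = 8.4 × 2.205 = 18.5220
points = 18.5220 × 38 × 0.66 / 8.6

54.0153 points


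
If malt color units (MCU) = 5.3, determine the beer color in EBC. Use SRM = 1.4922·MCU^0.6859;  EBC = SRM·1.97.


SRM = 1.4922·5.3^0.6859 = 4.6839
EBC = 4.6839·1.97

9.2273 EBC


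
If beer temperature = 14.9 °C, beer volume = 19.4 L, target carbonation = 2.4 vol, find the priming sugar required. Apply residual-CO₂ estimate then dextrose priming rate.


residual = 14.695·(0.01821 + 0.09011·e^(−0.04·T));  sugar = (target − residual)·4.0·V
residual = 14.695·(0.01821 + 0.09011·e^(−0.04·14.9)) = 0.9972
sugar = (2.4 − 0.9972)·4.0·19.4

108.8552 g


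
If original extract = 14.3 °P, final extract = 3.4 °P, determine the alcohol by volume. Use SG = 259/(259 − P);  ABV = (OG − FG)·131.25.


OG = 259/(259 − 14.3) = 1.0584
FG = 259/(259 − 3.4) = 1.0133
ABV = (1.0584 − 1.0133)·131.25

5.9242 % ABV


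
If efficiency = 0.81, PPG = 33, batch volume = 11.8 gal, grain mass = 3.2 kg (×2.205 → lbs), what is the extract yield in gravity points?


points = lbs × PPG × eff / vol
lbs = 3.2 × 2.205 = 7.0560
points = 7.0560 × 33 × 0.81 / 11.8

15.9836 points


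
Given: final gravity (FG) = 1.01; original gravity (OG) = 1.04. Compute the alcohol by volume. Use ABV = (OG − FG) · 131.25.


ABV = (1.04 − 1.01) · 131.25

3.9375 % ABV


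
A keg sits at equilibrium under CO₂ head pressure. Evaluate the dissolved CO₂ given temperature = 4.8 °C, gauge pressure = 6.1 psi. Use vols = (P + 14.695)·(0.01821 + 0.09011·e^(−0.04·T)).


vols = (6.1 + 14.695)·(0.01821 + 0.09011·e^(−0.04·4.8))

1.9252 volumes


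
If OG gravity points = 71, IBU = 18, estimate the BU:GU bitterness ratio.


BU:GU = IBU / OG_points
BU:GU = 18 / 71

0.2535


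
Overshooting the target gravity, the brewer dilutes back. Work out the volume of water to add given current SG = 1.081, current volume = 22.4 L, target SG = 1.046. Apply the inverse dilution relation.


V_water = V·((SG_curr − 1)/(SG_target − 1) − 1)
V_water = 22.4·((1.081 − 1)/(1.046 − 1) − 1)

17.0435 L


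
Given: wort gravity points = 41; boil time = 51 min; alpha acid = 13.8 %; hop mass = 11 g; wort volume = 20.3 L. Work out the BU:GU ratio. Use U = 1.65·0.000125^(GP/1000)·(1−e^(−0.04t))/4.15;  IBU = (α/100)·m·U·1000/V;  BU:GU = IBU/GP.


U = 1.65·0.000125^(41/1000)·(1−e^(−0.04·51))/4.15 = 0.2393
IBU = (13.8/100)·11·0.2393·1000/20.3 = 17.8933
BU:GU = 17.8933/41

0.4364


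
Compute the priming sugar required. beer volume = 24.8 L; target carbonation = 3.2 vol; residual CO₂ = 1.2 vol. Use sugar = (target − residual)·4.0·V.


sugar = (3.2 − 1.2)·4.0·24.8

198.4000 g


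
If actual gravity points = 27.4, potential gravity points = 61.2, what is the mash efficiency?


efficiency = actual / potential × 100
efficiency = 27.4 / 61.2 × 100

44.7712 %


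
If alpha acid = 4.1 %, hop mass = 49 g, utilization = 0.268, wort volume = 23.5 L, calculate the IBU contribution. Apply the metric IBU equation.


IBU = (α/100)·mass·U·1000 / V
IBU = (4.1/100)·49·0.268·1000 / 23.5

22.9111 IBU


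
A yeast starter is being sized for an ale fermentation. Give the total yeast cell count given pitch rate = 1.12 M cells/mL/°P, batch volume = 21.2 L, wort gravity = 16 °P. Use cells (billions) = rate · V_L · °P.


cells = 1.12 · 21.2 · 16

379.9040 billion cells


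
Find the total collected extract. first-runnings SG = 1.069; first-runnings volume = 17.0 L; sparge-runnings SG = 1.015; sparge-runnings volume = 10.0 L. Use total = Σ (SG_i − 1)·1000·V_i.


first = (1.069 − 1)·1000·17.0 = 1173.0000
sparge = (1.015 − 1)·1000·10.0 = 150.0000
total = 1173.0000 + 150.0000

1323.0000 gravity·L


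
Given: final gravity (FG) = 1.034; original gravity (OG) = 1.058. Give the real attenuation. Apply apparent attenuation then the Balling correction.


AA = (OG−FG)/(OG−1)·100;  RA = AA·0.8192
AA = (1.058 − 1.034)/(1.058 − 1)·100 = 41.3793
RA = 41.3793·0.8192

33.8979 %


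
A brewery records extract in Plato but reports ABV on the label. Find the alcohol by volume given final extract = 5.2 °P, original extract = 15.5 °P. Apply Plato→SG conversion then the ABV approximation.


SG = 259/(259 − P);  ABV = (OG − FG)·131.25
OG = 259/(259 − 15.5) = 1.0637
FG = 259/(259 − 5.2) = 1.0205
ABV = (1.0637 − 1.0205)·131.25

5.6656 % ABV


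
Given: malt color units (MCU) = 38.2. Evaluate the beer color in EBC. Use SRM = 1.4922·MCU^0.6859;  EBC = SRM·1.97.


SRM = 1.4922·38.2^0.6859 = 18.1537
EBC = 18.1537·1.97

35.7627 EBC


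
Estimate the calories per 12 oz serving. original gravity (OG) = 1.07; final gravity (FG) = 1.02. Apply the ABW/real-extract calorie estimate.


ABW = (OG−FG)·131.25·0.79/FG;  °P = 259 − 259/SG (for OG→OE and FG→AE);  RE = 0.1808·OE + 0.8192·AE;  Cal = (6.9·ABW + 4·(RE−0.1))·FG·3.55
ABW = (1.07 − 1.02)·131.25·0.79/1.02 = 5.0827
OE = 259 − 259/1.07 = 16.9439 °P
AE = 259 − 259/1.02 = 5.0784 °P
RE = 0.1808·16.9439 + 0.8192·5.0784 = 7.2237 °P
Cal = (6.9·5.0827 + 4·(7.2237−0.1))·1.02·3.55

230.1711 kcal


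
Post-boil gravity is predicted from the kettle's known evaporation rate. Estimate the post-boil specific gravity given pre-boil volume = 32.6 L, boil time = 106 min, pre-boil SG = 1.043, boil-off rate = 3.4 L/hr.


V_post = V_pre − rate·(t/60);  SG_post = 1 + (SG_pre−1)·V_pre/V_post
V_post = 32.6 − 3.4·(106/60) = 26.5933
SG_post = 1 + (1.043 − 1)·32.6/26.5933

1.0527


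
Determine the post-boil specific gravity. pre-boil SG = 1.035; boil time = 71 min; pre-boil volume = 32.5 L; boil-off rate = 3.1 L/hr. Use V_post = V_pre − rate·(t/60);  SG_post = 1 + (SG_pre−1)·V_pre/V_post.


V_post = 32.5 − 3.1·(71/60) = 28.8317
SG_post = 1 + (1.035 − 1)·32.5/28.8317

1.0395


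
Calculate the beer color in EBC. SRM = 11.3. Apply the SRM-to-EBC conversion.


EBC = SRM · 1.97
EBC = 11.3 · 1.97

22.2610 EBC


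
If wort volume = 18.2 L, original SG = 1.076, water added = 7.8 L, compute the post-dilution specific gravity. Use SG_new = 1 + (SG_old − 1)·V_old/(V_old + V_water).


pts = (1.076 − 1)·1000·18.2/(18.2 + 7.8) = 53.2000
SG_new = 1 + 53.2000/1000

1.0532


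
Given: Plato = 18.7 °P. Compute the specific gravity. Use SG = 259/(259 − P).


SG = 259/(259 − 18.7)

1.0778


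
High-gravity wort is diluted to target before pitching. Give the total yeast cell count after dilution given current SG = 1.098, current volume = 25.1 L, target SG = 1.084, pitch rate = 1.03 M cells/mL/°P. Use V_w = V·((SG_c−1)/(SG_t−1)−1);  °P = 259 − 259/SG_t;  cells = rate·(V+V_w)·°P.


V_w = 25.1·((1.098−1)/(1.084−1)−1) = 4.1833
V_final = 25.1 + 4.1833 = 29.2833
°P = 259 − 259/1.084 = 20.0701
cells = 1.03·29.2833·20.0701

605.3513 billion cells


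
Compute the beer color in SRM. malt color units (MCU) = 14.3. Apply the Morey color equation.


SRM = 1.4922 · MCU^0.6859
SRM = 1.4922 · 14.3^0.6859

9.2528 SRM


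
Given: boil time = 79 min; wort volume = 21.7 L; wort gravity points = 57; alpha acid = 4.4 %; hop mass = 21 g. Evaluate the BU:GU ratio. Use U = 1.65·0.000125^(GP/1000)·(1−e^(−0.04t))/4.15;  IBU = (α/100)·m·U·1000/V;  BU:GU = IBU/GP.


U = 1.65·0.000125^(57/1000)·(1−e^(−0.04·79))/4.15 = 0.2281
IBU = (4.4/100)·21·0.2281·1000/21.7 = 9.7128
BU:GU = 9.7128/57

0.1704


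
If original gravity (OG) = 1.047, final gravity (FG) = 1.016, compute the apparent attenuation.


AA = (OG − FG)/(OG − 1) · 100
AA = (1.047 − 1.016)/(1.047 − 1) · 100

65.9574 %


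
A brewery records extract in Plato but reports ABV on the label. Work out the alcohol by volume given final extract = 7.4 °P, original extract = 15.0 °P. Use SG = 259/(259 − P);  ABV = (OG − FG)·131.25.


OG = 259/(259 − 15.0) = 1.0615
FG = 259/(259 − 7.4) = 1.0294
ABV = (1.0615 − 1.0294)·131.25

4.2084 % ABV


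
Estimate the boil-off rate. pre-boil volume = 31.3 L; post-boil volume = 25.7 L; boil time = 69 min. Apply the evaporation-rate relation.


rate = (V_pre − V_post) / (t_min/60)
rate = (31.3 − 25.7) / (69/60)

4.8696 L/hr


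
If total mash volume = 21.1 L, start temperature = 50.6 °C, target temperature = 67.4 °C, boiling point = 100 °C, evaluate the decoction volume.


V_dec = V_total·(T_target − T_start)/(T_boil − T_start)
V_dec = 21.1·(67.4 − 50.6)/(100 − 50.6)

7.1757 L


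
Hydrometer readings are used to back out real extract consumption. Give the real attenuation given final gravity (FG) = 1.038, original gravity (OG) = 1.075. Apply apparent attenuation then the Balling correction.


AA = (OG−FG)/(OG−1)·100;  RA = AA·0.8192
AA = (1.075 − 1.038)/(1.075 − 1)·100 = 49.3333
RA = 49.3333·0.8192

40.4139 %


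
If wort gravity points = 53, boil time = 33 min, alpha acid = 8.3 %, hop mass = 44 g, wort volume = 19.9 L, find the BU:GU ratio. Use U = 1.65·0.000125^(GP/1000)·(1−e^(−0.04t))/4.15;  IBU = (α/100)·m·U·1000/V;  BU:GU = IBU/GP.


U = 1.65·0.000125^(53/1000)·(1−e^(−0.04·33))/4.15 = 0.1810
IBU = (8.3/100)·44·0.1810·1000/19.9 = 33.2104
BU:GU = 33.2104/53

0.6266


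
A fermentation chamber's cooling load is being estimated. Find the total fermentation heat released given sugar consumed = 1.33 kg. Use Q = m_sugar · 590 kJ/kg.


Q = 1.33 · 590

784.7000 kJ


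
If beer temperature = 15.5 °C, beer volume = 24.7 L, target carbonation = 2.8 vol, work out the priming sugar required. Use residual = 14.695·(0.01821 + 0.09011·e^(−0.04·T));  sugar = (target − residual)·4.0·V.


residual = 14.695·(0.01821 + 0.09011·e^(−0.04·15.5)) = 0.9799
sugar = (2.8 − 0.9799)·4.0·24.7

179.8235 g


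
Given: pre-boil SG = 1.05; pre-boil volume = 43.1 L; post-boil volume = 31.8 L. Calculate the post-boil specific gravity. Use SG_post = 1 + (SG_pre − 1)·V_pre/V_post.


pts_pre = (1.05 − 1)·1000 = 50.0000
pts_post = 50.0000·43.1/31.8 = 67.7673
SG_post = 1 + 67.7673/1000

1.0678


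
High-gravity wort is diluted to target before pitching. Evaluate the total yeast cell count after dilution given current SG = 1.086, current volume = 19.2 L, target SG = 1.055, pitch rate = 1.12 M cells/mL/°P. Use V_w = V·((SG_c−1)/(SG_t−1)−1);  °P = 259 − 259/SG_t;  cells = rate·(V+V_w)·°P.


V_w = 19.2·((1.086−1)/(1.055−1)−1) = 10.8218
V_final = 19.2 + 10.8218 = 30.0218
°P = 259 − 259/1.055 = 13.5024
cells = 1.12·30.0218·13.5024

454.0096 billion cells


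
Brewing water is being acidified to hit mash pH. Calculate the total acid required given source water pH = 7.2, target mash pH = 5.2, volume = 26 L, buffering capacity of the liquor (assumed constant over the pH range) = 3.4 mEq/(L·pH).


acid = buffering capacity · (pH_source − pH_target) · V
acid = 3.4 · (7.2 − 5.2) · 26

176.8000 mEq


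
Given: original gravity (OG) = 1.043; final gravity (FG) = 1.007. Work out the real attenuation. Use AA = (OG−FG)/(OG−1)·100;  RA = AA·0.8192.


AA = (1.043 − 1.007)/(1.043 − 1)·100 = 83.7209
RA = 83.7209·0.8192

68.5842 %


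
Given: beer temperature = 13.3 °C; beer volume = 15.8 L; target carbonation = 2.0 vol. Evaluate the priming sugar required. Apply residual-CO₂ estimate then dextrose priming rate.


residual = 14.695·(0.01821 + 0.09011·e^(−0.04·T));  sugar = (target − residual)·4.0·V
residual = 14.695·(0.01821 + 0.09011·e^(−0.04·13.3)) = 1.0454
sugar = (2.0 − 1.0454)·4.0·15.8

60.3276 g


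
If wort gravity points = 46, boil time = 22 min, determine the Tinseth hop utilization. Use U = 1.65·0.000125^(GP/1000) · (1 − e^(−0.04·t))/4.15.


bigness = 1.65·0.000125^(46/1000) = 1.0913
boil_factor = (1 − e^(−0.04·22))/4.15 = 0.1410
U = 1.0913 · 0.1410

0.1539


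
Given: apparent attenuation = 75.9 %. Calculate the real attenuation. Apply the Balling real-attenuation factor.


RA = AA · 0.8192
RA = 75.9 · 0.8192

62.1773 %


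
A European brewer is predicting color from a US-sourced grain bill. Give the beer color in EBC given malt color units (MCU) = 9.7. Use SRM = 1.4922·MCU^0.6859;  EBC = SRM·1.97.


SRM = 1.4922·9.7^0.6859 = 7.0901
EBC = 7.0901·1.97

13.9675 EBC


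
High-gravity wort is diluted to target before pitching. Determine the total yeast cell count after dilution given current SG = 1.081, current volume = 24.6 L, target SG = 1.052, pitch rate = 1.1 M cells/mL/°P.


V_w = V·((SG_c−1)/(SG_t−1)−1);  °P = 259 − 259/SG_t;  cells = rate·(V+V_w)·°P
V_w = 24.6·((1.081−1)/(1.052−1)−1) = 13.7192
V_final = 24.6 + 13.7192 = 38.3192
°P = 259 − 259/1.052 = 12.8023
cells = 1.1·38.3192·12.8023

539.6309 billion cells


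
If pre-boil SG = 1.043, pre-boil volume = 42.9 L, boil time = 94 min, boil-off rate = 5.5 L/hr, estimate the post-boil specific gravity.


V_post = V_pre − rate·(t/60);  SG_post = 1 + (SG_pre−1)·V_pre/V_post
V_post = 42.9 − 5.5·(94/60) = 34.2833
SG_post = 1 + (1.043 − 1)·42.9/34.2833

1.0538


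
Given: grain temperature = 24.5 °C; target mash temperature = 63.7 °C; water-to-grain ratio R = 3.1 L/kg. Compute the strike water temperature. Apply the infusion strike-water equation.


T_strike = (0.41/R)·(T_mash − T_grain) + T_mash
T_strike = (0.41/3.1)·(63.7 − 24.5) + 63.7

68.8845 °C


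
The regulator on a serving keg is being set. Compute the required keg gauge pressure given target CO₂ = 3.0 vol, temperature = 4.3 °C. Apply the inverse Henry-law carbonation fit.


psi = vols/(0.01821 + 0.09011·e^(−0.04·T)) − 14.695
psi = 3.0/(0.01821 + 0.09011·e^(−0.04·4.3)) − 14.695

17.1925 psi


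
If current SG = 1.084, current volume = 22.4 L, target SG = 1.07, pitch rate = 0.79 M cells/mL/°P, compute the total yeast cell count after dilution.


V_w = V·((SG_c−1)/(SG_t−1)−1);  °P = 259 − 259/SG_t;  cells = rate·(V+V_w)·°P
V_w = 22.4·((1.084−1)/(1.07−1)−1) = 4.4800
V_final = 22.4 + 4.4800 = 26.8800
°P = 259 − 259/1.07 = 16.9439
cells = 0.79·26.8800·16.9439

359.8076 billion cells


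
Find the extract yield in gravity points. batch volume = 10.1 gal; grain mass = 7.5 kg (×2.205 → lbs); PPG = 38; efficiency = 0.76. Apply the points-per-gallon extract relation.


points = lbs × PPG × eff / vol
lbs = 7.5 × 2.205 = 16.5375
points = 16.5375 × 38 × 0.76 / 10.1

47.2874 points


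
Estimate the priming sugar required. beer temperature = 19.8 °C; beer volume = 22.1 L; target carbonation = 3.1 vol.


residual = 14.695·(0.01821 + 0.09011·e^(−0.04·T));  sugar = (target − residual)·4.0·V
residual = 14.695·(0.01821 + 0.09011·e^(−0.04·19.8)) = 0.8674
sugar = (3.1 − 0.8674)·4.0·22.1

197.3653 g


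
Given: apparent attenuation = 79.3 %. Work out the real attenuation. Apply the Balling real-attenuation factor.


RA = AA · 0.8192
RA = 79.3 · 0.8192

64.9626 %


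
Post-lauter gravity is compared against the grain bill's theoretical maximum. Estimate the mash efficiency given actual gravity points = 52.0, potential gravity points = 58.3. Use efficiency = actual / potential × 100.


efficiency = 52.0 / 58.3 × 100

89.1938 %


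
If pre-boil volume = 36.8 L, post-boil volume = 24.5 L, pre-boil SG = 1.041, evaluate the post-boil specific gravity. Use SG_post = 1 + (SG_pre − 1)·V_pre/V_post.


pts_pre = (1.041 − 1)·1000 = 41.0000
pts_post = 41.0000·36.8/24.5 = 61.5837
SG_post = 1 + 61.5837/1000

1.0616


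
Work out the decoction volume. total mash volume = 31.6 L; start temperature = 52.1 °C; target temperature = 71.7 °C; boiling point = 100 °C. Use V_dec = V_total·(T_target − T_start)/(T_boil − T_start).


V_dec = 31.6·(71.7 − 52.1)/(100 − 52.1)

12.9303 L


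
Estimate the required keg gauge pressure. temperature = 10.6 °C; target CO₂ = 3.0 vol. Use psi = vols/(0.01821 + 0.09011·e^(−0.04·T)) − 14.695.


psi = 3.0/(0.01821 + 0.09011·e^(−0.04·10.6)) − 14.695

24.1751 psi


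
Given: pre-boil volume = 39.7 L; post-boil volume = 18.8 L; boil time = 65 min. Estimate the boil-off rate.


rate = (V_pre − V_post) / (t_min/60)
rate = (39.7 − 18.8) / (65/60)

19.2923 L/hr


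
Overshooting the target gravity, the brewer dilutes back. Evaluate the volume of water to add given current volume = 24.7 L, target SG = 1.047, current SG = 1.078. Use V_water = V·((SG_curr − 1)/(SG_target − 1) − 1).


V_water = 24.7·((1.078 − 1)/(1.047 − 1) − 1)

16.2915 L


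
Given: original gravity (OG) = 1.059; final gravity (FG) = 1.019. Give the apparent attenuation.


AA = (OG − FG)/(OG − 1) · 100
AA = (1.059 − 1.019)/(1.059 − 1) · 100

67.7966 %


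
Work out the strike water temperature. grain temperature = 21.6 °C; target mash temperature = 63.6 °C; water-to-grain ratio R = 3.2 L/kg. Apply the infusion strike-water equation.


T_strike = (0.41/R)·(T_mash − T_grain) + T_mash
T_strike = (0.41/3.2)·(63.6 − 21.6) + 63.6

68.9813 °C


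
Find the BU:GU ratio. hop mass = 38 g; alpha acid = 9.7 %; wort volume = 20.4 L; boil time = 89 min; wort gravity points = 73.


U = 1.65·0.000125^(GP/1000)·(1−e^(−0.04t))/4.15;  IBU = (α/100)·m·U·1000/V;  BU:GU = IBU/GP
U = 1.65·0.000125^(73/1000)·(1−e^(−0.04·89))/4.15 = 0.2004
IBU = (9.7/100)·38·0.2004·1000/20.4 = 36.2164
BU:GU = 36.2164/73

0.4961


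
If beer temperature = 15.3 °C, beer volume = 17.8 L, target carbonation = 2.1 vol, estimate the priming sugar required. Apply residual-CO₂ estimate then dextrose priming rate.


residual = 14.695·(0.01821 + 0.09011·e^(−0.04·T));  sugar = (target − residual)·4.0·V
residual = 14.695·(0.01821 + 0.09011·e^(−0.04·15.3)) = 0.9856
sugar = (2.1 − 0.9856)·4.0·17.8

79.3420 g


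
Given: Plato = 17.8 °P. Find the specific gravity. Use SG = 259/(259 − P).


SG = 259/(259 − 17.8)

1.0738


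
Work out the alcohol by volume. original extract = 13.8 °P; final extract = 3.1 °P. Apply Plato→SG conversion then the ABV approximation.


SG = 259/(259 − P);  ABV = (OG − FG)·131.25
OG = 259/(259 − 13.8) = 1.0563
FG = 259/(259 − 3.1) = 1.0121
ABV = (1.0563 − 1.0121)·131.25

5.7969 % ABV


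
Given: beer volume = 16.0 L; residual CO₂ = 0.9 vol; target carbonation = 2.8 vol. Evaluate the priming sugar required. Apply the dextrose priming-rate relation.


sugar = (target − residual)·4.0·V
sugar = (2.8 − 0.9)·4.0·16.0

121.6000 g


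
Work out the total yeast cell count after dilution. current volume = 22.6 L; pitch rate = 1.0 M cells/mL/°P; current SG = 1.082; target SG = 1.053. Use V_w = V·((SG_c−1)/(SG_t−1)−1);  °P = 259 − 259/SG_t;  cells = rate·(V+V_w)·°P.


V_w = 22.6·((1.082−1)/(1.053−1)−1) = 12.3660
V_final = 22.6 + 12.3660 = 34.9660
°P = 259 − 259/1.053 = 13.0361
cells = 1.0·34.9660·13.0361

455.8203 billion cells


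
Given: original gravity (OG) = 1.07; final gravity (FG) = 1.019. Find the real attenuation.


AA = (OG−FG)/(OG−1)·100;  RA = AA·0.8192
AA = (1.07 − 1.019)/(1.07 − 1)·100 = 72.8571
RA = 72.8571·0.8192

59.6846 %


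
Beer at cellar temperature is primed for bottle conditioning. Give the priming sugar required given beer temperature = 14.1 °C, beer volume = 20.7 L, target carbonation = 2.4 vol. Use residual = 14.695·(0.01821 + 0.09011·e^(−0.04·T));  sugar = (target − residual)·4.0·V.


residual = 14.695·(0.01821 + 0.09011·e^(−0.04·14.1)) = 1.0210
sugar = (2.4 − 1.0210)·4.0·20.7

114.1851 g


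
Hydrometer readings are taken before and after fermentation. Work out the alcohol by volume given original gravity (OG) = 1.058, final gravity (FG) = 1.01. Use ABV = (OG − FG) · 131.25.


ABV = (1.058 − 1.01) · 131.25

6.3000 % ABV


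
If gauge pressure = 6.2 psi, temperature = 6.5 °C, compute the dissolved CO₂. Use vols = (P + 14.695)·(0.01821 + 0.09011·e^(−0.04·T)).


vols = (6.2 + 14.695)·(0.01821 + 0.09011·e^(−0.04·6.5))

1.8323 volumes


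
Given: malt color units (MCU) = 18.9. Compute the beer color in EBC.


SRM = 1.4922·MCU^0.6859;  EBC = SRM·1.97
SRM = 1.4922·18.9^0.6859 = 11.2035
EBC = 11.2035·1.97

22.0708 EBC
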